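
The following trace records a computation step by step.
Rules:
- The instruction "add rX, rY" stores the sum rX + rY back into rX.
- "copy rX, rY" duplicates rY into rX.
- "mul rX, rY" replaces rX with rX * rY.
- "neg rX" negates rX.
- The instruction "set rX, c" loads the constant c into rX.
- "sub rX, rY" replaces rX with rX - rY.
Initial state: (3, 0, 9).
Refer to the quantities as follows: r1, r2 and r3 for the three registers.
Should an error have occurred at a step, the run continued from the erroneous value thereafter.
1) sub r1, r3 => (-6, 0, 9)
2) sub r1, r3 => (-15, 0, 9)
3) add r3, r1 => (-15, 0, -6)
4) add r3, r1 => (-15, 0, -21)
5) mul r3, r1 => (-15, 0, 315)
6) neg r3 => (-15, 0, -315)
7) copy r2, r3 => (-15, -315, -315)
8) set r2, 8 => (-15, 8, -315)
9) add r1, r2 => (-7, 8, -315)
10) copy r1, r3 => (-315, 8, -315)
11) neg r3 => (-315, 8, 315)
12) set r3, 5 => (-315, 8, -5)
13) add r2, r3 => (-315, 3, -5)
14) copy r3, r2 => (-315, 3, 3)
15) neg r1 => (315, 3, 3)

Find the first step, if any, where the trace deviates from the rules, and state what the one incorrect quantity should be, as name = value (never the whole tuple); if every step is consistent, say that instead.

Step 1: r1 = 3 - 9 = -6 — no discrepancy.
Step 2: r1 = -6 - 9 = -15 — matches.
Step 3: r3 = 9 + -15 = -6 — same as recorded.
Step 4: r3 = -6 + -15 = -21 — in agreement.
Step 5: r3 = -21 * -15 = 315 — consistent with the trace.
Step 6: r3 = -(315) = -315 — verified.
Step 7: r2 = -315 — verified.
Step 8: r2 = 8 — checks out.
Step 9: r1 = -15 + 8 = -7 — exactly as logged.
Step 10: r1 = -315 — no discrepancy.
Step 11: r3 = -(-315) = 315 — confirmed correct.
Step 12: r3 = 5 — the trace disagrees here.
First deviation found at step 12; the corrected entry is r3 = 5.

step 12, r3 = 5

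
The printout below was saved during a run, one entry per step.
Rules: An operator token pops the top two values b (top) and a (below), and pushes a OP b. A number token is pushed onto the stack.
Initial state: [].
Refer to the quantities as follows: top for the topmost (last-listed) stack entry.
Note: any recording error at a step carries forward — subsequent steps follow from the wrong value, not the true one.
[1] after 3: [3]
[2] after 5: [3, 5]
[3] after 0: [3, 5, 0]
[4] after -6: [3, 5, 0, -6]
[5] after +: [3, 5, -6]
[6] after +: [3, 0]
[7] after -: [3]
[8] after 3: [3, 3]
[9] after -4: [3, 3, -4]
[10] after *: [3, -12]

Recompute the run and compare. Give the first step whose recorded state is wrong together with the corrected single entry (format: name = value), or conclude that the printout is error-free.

step 6, top = -1

Step 1: push 3: top = 3 — no discrepancy.
Step 2: push 5: top = 5 — verified.
Step 3: push 0: top = 0 — confirmed correct.
Step 4: push -6: top = -6 — confirmed correct.
Step 5: 0 + -6 = -6 — verified.
Step 6: 5 + -6 = -1 — the printout disagrees here.
That makes step 6 the first incorrect line — top = -1 is what it should show.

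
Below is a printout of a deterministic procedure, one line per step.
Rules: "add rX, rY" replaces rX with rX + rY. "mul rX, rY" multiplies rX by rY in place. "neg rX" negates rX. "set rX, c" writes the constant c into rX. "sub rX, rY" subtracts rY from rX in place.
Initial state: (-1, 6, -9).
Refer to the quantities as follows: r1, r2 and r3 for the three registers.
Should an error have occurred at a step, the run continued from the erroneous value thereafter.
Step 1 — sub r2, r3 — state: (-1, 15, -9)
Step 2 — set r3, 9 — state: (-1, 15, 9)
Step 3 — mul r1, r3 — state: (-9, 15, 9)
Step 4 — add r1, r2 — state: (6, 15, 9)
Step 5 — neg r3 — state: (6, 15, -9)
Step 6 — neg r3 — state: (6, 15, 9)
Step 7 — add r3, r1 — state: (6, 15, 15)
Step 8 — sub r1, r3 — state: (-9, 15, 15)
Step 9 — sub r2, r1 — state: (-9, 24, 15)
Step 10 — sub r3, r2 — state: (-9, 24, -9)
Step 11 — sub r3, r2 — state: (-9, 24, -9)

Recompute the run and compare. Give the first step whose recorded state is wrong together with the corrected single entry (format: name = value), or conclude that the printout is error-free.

Recomputing the run from the initial state:
step 1: r1 = -1, r2 = 15, r3 = -9
step 2: r1 = -1, r2 = 15, r3 = 9
step 3: r1 = -9, r2 = 15, r3 = 9
step 4: r1 = 6, r2 = 15, r3 = 9
step 5: r1 = 6, r2 = 15, r3 = -9
step 6: r1 = 6, r2 = 15, r3 = 9
step 7: r1 = 6, r2 = 15, r3 = 15
step 8: r1 = -9, r2 = 15, r3 = 15
step 9: r1 = -9, r2 = 24, r3 = 15
step 10: r1 = -9, r2 = 24, r3 = -9
step 11: r1 = -9, r2 = 24, r3 = -33
The first disagreement with the printout is at step 11, where the value should be r3 = -33.

step 11, r3 = -33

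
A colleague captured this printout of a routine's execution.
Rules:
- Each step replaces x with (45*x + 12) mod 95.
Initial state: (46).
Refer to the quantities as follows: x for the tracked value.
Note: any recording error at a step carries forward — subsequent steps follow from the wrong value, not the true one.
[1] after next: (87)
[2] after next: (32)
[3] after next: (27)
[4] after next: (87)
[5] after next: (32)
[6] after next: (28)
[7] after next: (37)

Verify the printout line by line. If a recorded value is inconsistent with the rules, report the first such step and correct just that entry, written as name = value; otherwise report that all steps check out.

Step 1: x = (45*46 + 12) mod 95 = 87 — confirmed correct.
Step 2: x = (45*87 + 12) mod 95 = 32 — agrees with the printout.
Step 3: x = (45*32 + 12) mod 95 = 27 — no discrepancy.
Step 4: x = (45*27 + 12) mod 95 = 87 — verified.
Step 5: x = (45*87 + 12) mod 95 = 32 — in agreement.
Step 6: x = (45*32 + 12) mod 95 = 27 — the recorded entry deviates here.
The audit stops at step 6: the recorded entry is wrong and should be x = 27.

step 6, x = 27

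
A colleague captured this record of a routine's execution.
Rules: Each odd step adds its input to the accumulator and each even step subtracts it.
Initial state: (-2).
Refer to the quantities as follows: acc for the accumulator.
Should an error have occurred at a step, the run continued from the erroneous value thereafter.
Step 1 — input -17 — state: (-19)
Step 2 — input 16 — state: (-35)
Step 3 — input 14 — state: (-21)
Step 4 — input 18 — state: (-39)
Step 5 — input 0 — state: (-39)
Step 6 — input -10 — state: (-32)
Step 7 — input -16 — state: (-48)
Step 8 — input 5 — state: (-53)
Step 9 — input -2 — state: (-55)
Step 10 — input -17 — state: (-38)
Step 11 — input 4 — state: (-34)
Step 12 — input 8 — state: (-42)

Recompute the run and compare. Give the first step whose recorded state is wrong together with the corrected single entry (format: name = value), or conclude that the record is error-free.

step 1: acc = -2 + -17 = -19 -> agrees with the record
step 2: acc = -19 - 16 = -35 -> confirmed correct
step 3: acc = -35 + 14 = -21 -> confirmed correct
step 4: acc = -21 - 18 = -39 -> same as recorded
step 5: acc = -39 + 0 = -39 -> same as recorded
step 6: acc = -39 - -10 = -29 -> a discrepancy with the record
First incorrect step: 6; the correct value is acc = -29.

step 6, acc = -29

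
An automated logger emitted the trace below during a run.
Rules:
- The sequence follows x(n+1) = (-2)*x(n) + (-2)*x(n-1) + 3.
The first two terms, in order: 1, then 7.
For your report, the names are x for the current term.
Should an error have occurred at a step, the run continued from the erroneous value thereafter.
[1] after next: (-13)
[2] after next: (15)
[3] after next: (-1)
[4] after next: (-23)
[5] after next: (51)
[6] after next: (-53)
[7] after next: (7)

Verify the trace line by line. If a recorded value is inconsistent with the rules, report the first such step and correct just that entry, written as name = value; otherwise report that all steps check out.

step 4, x = -25

1. x = -2*(7) + (-2)*(1) + (3) = -13 (verified)
2. x = -2*(-13) + (-2)*(7) + (3) = 15 (in agreement)
3. x = -2*(15) + (-2)*(-13) + (3) = -1 (exactly as logged)
4. x = -2*(-1) + (-2)*(15) + (3) = -25 (the recorded entry deviates here)
Step 4 is the first one off; corrected, x = -25.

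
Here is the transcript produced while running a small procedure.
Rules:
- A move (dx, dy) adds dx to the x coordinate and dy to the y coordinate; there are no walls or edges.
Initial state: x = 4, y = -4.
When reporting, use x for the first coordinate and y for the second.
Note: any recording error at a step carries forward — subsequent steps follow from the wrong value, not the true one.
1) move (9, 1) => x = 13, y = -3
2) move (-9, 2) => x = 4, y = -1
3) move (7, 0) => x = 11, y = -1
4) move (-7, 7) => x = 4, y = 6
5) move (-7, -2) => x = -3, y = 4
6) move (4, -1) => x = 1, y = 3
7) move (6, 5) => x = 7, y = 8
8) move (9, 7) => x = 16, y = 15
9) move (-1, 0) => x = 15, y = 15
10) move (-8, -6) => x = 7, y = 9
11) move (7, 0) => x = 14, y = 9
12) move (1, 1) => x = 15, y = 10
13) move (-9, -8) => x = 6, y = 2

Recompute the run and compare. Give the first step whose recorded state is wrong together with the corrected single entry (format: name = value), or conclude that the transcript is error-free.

Recomputing the run from the initial state:
step 1: x = 13, y = -3
step 2: x = 4, y = -1
step 3: x = 11, y = -1
step 4: x = 4, y = 6
step 5: x = -3, y = 4
step 6: x = 1, y = 3
step 7: x = 7, y = 8
step 8: x = 16, y = 15
step 9: x = 15, y = 15
step 10: x = 7, y = 9
step 11: x = 14, y = 9
step 12: x = 15, y = 10
step 13: x = 6, y = 2
This matches the transcript at every step.

no error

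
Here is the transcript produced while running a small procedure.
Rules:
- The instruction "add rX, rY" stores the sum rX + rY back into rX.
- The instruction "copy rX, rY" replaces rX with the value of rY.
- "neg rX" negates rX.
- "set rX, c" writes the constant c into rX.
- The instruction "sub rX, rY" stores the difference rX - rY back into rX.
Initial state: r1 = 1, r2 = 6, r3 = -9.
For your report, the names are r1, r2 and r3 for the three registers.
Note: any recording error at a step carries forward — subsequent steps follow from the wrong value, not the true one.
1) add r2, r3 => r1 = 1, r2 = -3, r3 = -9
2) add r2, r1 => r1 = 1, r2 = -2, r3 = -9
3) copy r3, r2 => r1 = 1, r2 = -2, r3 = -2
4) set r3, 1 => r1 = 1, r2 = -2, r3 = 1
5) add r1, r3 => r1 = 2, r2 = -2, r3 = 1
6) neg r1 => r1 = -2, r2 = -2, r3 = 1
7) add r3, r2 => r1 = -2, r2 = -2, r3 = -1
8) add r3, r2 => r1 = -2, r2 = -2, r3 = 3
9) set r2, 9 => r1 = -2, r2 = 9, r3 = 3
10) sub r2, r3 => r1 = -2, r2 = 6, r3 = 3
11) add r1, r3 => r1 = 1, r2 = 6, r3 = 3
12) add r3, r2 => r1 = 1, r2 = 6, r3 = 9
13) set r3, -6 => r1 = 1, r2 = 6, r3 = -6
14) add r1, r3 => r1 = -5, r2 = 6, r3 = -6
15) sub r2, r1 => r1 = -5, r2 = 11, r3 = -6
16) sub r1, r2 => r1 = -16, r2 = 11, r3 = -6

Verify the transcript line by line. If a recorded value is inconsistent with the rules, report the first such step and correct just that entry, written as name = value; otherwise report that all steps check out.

Recomputing the run from the initial state:
step 1: r1 = 1, r2 = -3, r3 = -9
step 2: r1 = 1, r2 = -2, r3 = -9
step 3: r1 = 1, r2 = -2, r3 = -2
step 4: r1 = 1, r2 = -2, r3 = 1
step 5: r1 = 2, r2 = -2, r3 = 1
step 6: r1 = -2, r2 = -2, r3 = 1
step 7: r1 = -2, r2 = -2, r3 = -1
step 8: r1 = -2, r2 = -2, r3 = -3
step 9: r1 = -2, r2 = 9, r3 = -3
step 10: r1 = -2, r2 = 12, r3 = -3
step 11: r1 = -5, r2 = 12, r3 = -3
step 12: r1 = -5, r2 = 12, r3 = 9
step 13: r1 = -5, r2 = 12, r3 = -6
step 14: r1 = -11, r2 = 12, r3 = -6
step 15: r1 = -11, r2 = 23, r3 = -6
step 16: r1 = -34, r2 = 23, r3 = -6
The first disagreement with the transcript is at step 8, where the value should be r3 = -3.

step 8, r3 = -3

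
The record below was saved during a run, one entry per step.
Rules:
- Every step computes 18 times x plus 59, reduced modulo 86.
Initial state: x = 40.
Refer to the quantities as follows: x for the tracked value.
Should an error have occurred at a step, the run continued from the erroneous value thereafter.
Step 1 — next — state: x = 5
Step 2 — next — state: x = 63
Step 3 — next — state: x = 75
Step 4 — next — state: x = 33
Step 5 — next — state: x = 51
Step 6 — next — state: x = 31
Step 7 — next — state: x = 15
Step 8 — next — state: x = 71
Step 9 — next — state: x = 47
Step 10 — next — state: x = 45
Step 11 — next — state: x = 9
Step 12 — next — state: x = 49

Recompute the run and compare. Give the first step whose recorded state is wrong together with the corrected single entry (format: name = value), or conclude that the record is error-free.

Step 1: x = (18*40 + 59) mod 86 = 5 — in agreement.
Step 2: x = (18*5 + 59) mod 86 = 63 — consistent with the record.
Step 3: x = (18*63 + 59) mod 86 = 75 — checks out.
Step 4: x = (18*75 + 59) mod 86 = 33 — confirmed correct.
Step 5: x = (18*33 + 59) mod 86 = 51 — agrees with the record.
Step 6: x = (18*51 + 59) mod 86 = 31 — no discrepancy.
Step 7: x = (18*31 + 59) mod 86 = 15 — exactly as logged.
Step 8: x = (18*15 + 59) mod 86 = 71 — checks out.
Step 9: x = (18*71 + 59) mod 86 = 47 — exactly as logged.
Step 10: x = (18*47 + 59) mod 86 = 45 — same as recorded.
Step 11: x = (18*45 + 59) mod 86 = 9 — agrees with the record.
Step 12: x = (18*9 + 59) mod 86 = 49 — confirmed correct.
All entries verified; no error found.

no error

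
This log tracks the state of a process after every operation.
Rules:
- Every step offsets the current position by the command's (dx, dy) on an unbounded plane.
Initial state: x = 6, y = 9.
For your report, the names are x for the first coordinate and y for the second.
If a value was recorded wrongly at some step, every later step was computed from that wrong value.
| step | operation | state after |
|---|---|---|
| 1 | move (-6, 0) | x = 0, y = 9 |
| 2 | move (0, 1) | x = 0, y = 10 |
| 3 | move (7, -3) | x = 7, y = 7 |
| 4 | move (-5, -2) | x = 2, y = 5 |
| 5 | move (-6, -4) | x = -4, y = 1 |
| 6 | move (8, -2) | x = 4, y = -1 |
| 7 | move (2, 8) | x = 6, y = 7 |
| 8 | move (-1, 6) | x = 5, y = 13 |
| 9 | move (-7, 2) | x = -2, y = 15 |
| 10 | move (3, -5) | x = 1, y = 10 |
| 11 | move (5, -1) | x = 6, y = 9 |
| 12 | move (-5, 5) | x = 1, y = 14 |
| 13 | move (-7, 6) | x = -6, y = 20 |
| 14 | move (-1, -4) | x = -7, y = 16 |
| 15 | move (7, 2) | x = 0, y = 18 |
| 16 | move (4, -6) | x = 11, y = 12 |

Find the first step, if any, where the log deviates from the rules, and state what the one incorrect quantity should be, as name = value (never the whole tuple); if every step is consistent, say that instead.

step 16, x = 4

step 1: x = 6 + (-6) = 0, y = 9 + (0) = 9 -> confirmed correct
step 2: x = 0 + (0) = 0, y = 9 + (1) = 10 -> exactly as logged
step 3: x = 0 + (7) = 7, y = 10 + (-3) = 7 -> no discrepancy
step 4: x = 7 + (-5) = 2, y = 7 + (-2) = 5 -> checks out
step 5: x = 2 + (-6) = -4, y = 5 + (-4) = 1 -> verified
step 6: x = -4 + (8) = 4, y = 1 + (-2) = -1 -> same as recorded
step 7: x = 4 + (2) = 6, y = -1 + (8) = 7 -> no discrepancy
step 8: x = 6 + (-1) = 5, y = 7 + (6) = 13 -> confirmed correct
step 9: x = 5 + (-7) = -2, y = 13 + (2) = 15 -> consistent with the log
step 10: x = -2 + (3) = 1, y = 15 + (-5) = 10 -> confirmed correct
step 11: x = 1 + (5) = 6, y = 10 + (-1) = 9 -> consistent with the log
step 12: x = 6 + (-5) = 1, y = 9 + (5) = 14 -> no discrepancy
step 13: x = 1 + (-7) = -6, y = 14 + (6) = 20 -> matches
step 14: x = -6 + (-1) = -7, y = 20 + (-4) = 16 -> checks out
step 15: x = -7 + (7) = 0, y = 16 + (2) = 18 -> verified
step 16: x = 0 + (4) = 4, y = 18 + (-6) = 12 -> the log has a different value
The audit stops at step 16: the recorded entry is wrong and should be x = 4.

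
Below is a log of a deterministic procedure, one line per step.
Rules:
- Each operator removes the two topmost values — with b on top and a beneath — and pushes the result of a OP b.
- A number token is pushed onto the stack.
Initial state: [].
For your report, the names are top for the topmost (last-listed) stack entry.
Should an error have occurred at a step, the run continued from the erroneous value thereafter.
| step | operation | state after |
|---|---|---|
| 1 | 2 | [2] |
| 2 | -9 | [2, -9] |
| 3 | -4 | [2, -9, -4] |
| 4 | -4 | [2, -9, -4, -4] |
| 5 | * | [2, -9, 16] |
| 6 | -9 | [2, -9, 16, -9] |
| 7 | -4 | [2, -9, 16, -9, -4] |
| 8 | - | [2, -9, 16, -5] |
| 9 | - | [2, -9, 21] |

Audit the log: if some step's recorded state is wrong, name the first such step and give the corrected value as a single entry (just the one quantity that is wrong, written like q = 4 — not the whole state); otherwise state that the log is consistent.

no error

step 1: push 2: top = 2 -> consistent with the log
step 2: push -9: top = -9 -> agrees with the log
step 3: push -4: top = -4 -> exactly as logged
step 4: push -4: top = -4 -> confirmed correct
step 5: -4 * -4 = 16 -> consistent with the log
step 6: push -9: top = -9 -> in agreement
step 7: push -4: top = -4 -> confirmed correct
step 8: -9 - -4 = -5 -> no discrepancy
step 9: 16 - -5 = 21 -> in agreement
All entries verified; no error found.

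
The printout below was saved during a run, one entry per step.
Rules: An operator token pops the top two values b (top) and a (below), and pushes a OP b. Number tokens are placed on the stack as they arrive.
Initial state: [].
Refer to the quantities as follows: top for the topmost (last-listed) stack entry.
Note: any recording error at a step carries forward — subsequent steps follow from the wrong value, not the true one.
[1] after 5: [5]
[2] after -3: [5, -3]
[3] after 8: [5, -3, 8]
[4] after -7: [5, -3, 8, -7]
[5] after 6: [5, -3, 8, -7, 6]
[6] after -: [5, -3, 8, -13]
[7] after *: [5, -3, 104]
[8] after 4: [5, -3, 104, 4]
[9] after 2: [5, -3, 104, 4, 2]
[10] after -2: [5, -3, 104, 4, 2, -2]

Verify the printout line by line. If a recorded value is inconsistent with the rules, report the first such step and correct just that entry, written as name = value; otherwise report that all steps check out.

Recomputing the run from the initial state:
step 1: [5]
step 2: [5, -3]
step 3: [5, -3, 8]
step 4: [5, -3, 8, -7]
step 5: [5, -3, 8, -7, 6]
step 6: [5, -3, 8, -13]
step 7: [5, -3, -104]
step 8: [5, -3, -104, 4]
step 9: [5, -3, -104, 4, 2]
step 10: [5, -3, -104, 4, 2, -2]
The first disagreement with the printout is at step 7, where the value should be top = -104.

step 7, top = -104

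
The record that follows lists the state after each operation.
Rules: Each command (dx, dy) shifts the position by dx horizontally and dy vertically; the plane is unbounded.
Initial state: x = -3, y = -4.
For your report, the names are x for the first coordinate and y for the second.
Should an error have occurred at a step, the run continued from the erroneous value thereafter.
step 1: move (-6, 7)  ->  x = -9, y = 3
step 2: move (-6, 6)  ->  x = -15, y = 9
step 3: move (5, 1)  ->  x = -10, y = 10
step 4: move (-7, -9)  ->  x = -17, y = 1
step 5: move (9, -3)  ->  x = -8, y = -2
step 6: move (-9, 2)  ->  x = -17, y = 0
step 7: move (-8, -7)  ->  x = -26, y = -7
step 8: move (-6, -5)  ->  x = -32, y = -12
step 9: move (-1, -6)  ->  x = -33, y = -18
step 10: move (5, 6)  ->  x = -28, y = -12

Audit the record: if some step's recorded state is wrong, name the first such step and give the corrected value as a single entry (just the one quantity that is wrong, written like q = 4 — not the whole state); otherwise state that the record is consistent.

step 7, x = -25

Recomputing the run from the initial state:
step 1: x = -9, y = 3
step 2: x = -15, y = 9
step 3: x = -10, y = 10
step 4: x = -17, y = 1
step 5: x = -8, y = -2
step 6: x = -17, y = 0
step 7: x = -25, y = -7
step 8: x = -31, y = -12
step 9: x = -32, y = -18
step 10: x = -27, y = -12
The first disagreement with the record is at step 7, where the value should be x = -25.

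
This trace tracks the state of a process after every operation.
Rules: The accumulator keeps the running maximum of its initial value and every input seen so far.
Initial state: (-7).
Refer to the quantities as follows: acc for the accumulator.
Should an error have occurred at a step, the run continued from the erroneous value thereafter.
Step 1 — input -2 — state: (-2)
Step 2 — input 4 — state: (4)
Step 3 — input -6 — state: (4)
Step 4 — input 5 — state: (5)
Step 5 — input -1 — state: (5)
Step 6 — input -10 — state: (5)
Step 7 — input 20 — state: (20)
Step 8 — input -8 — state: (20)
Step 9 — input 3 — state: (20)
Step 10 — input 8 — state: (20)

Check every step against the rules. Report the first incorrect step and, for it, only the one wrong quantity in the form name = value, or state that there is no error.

no error

Step 1: acc = max(-7, -2) = -2 — exactly as logged.
Step 2: acc = max(-2, 4) = 4 — same as recorded.
Step 3: acc = max(4, -6) = 4 — in agreement.
Step 4: acc = max(4, 5) = 5 — consistent with the trace.
Step 5: acc = max(5, -1) = 5 — no discrepancy.
Step 6: acc = max(5, -10) = 5 — consistent with the trace.
Step 7: acc = max(5, 20) = 20 — exactly as logged.
Step 8: acc = max(20, -8) = 20 — agrees with the trace.
Step 9: acc = max(20, 3) = 20 — verified.
Step 10: acc = max(20, 8) = 20 — matches.
Each recorded entry agrees with the recomputation.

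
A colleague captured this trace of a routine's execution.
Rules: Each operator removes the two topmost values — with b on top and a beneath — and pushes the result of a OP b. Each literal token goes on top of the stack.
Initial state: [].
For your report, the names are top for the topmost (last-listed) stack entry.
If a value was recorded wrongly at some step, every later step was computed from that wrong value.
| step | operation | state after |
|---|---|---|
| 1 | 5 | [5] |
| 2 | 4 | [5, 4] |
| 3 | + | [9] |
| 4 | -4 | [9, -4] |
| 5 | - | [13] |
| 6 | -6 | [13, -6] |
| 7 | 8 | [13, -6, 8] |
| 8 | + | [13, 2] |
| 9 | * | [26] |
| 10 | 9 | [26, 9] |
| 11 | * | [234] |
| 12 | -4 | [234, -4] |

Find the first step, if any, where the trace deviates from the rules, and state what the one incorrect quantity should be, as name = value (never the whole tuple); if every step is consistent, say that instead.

no error

Recomputing the run from the initial state:
step 1: [5]
step 2: [5, 4]
step 3: [9]
step 4: [9, -4]
step 5: [13]
step 6: [13, -6]
step 7: [13, -6, 8]
step 8: [13, 2]
step 9: [26]
step 10: [26, 9]
step 11: [234]
step 12: [234, -4]
This matches the trace at every step.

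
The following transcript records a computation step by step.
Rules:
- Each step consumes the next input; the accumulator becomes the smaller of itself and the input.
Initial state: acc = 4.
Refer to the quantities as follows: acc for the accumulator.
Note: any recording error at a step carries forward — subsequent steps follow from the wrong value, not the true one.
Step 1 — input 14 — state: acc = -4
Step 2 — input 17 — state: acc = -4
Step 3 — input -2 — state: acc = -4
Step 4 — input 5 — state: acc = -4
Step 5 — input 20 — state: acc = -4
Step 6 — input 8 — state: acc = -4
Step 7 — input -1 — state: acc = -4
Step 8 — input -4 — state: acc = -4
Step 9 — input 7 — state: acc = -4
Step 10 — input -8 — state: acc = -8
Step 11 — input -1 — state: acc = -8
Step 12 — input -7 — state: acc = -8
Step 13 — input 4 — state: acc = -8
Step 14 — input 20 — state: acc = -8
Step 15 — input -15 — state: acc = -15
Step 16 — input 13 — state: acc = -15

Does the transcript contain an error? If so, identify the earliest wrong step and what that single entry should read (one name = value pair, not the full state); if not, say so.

step 1, acc = 4

Recomputing the run from the initial state:
step 1: acc = 4
step 2: acc = 4
step 3: acc = -2
step 4: acc = -2
step 5: acc = -2
step 6: acc = -2
step 7: acc = -2
step 8: acc = -4
step 9: acc = -4
step 10: acc = -8
step 11: acc = -8
step 12: acc = -8
step 13: acc = -8
step 14: acc = -8
step 15: acc = -15
step 16: acc = -15
The first disagreement with the transcript is at step 1, where the value should be acc = 4.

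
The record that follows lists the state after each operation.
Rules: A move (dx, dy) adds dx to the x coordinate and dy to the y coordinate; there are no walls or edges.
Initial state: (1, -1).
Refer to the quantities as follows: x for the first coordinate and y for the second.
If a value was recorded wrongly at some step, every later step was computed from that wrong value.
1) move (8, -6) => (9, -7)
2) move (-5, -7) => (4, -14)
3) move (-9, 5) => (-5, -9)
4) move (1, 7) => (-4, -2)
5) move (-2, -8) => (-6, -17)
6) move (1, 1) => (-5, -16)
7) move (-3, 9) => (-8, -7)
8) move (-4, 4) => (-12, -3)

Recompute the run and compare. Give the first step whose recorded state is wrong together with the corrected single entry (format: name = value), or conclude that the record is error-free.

step 5, y = -10

Recomputing the run from the initial state:
step 1: x = 9, y = -7
step 2: x = 4, y = -14
step 3: x = -5, y = -9
step 4: x = -4, y = -2
step 5: x = -6, y = -10
step 6: x = -5, y = -9
step 7: x = -8, y = 0
step 8: x = -12, y = 4
The first disagreement with the record is at step 5, where the value should be y = -10.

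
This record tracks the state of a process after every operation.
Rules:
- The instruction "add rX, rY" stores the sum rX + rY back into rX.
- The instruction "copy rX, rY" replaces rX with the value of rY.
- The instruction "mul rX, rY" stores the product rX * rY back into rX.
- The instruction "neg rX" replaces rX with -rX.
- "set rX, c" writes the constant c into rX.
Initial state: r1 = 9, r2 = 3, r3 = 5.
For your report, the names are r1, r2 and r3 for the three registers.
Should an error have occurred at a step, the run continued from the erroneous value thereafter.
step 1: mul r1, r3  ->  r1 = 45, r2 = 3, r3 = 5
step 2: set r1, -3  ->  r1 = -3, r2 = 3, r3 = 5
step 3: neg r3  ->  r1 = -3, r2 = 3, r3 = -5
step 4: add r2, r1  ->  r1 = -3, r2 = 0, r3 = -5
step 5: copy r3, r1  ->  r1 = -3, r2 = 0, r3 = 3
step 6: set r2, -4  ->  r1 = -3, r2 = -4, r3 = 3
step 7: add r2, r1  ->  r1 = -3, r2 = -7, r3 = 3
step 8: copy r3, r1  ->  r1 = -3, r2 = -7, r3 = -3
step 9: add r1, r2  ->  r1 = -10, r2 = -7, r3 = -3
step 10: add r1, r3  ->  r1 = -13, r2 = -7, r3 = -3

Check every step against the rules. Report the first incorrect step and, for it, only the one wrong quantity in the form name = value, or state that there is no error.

Recomputing the run from the initial state:
step 1: r1 = 45, r2 = 3, r3 = 5
step 2: r1 = -3, r2 = 3, r3 = 5
step 3: r1 = -3, r2 = 3, r3 = -5
step 4: r1 = -3, r2 = 0, r3 = -5
step 5: r1 = -3, r2 = 0, r3 = -3
step 6: r1 = -3, r2 = -4, r3 = -3
step 7: r1 = -3, r2 = -7, r3 = -3
step 8: r1 = -3, r2 = -7, r3 = -3
step 9: r1 = -10, r2 = -7, r3 = -3
step 10: r1 = -13, r2 = -7, r3 = -3
The first disagreement with the record is at step 5, where the value should be r3 = -3.

step 5, r3 = -3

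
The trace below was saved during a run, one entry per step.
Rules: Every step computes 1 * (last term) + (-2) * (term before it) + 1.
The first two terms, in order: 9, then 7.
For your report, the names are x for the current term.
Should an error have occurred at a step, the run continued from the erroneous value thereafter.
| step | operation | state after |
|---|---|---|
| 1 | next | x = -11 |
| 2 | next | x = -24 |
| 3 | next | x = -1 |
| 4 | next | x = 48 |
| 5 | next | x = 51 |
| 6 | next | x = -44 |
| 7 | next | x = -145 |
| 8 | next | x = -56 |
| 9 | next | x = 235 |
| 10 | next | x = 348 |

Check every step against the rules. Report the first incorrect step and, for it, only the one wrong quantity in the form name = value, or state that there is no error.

step 1, x = -10

Recomputing the run from the initial state:
step 1: x = -10
step 2: x = -23
step 3: x = -2
step 4: x = 45
step 5: x = 50
step 6: x = -39
step 7: x = -138
step 8: x = -59
step 9: x = 218
step 10: x = 337
The first disagreement with the trace is at step 1, where the value should be x = -10.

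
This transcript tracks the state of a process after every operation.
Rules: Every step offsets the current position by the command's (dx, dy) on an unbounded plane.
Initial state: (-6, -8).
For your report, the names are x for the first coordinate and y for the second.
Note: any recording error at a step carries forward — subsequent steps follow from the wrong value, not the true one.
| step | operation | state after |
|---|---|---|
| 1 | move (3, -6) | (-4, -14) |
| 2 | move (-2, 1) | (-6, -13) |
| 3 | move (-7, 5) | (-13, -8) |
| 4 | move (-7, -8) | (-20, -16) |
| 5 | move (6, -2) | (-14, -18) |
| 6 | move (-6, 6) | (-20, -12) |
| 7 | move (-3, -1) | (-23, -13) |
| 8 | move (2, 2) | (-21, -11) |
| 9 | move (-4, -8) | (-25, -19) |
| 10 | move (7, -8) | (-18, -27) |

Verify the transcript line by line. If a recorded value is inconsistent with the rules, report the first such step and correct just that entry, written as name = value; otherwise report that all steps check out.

step 1, x = -3

Recomputing the run from the initial state:
step 1: x = -3, y = -14
step 2: x = -5, y = -13
step 3: x = -12, y = -8
step 4: x = -19, y = -16
step 5: x = -13, y = -18
step 6: x = -19, y = -12
step 7: x = -22, y = -13
step 8: x = -20, y = -11
step 9: x = -24, y = -19
step 10: x = -17, y = -27
The first disagreement with the transcript is at step 1, where the value should be x = -3.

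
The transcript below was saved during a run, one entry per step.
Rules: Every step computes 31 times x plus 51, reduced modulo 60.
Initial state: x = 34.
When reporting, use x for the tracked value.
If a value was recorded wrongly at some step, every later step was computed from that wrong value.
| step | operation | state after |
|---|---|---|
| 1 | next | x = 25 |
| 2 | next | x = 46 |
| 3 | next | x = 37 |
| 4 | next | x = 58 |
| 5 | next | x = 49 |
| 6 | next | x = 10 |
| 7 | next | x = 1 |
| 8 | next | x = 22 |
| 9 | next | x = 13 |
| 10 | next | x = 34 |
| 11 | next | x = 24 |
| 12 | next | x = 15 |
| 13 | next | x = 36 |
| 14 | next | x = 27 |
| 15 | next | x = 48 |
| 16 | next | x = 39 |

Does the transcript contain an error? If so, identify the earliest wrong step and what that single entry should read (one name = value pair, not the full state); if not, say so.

step 1: x = (31*34 + 51) mod 60 = 25 -> same as recorded
step 2: x = (31*25 + 51) mod 60 = 46 -> no discrepancy
step 3: x = (31*46 + 51) mod 60 = 37 -> matches
step 4: x = (31*37 + 51) mod 60 = 58 -> verified
step 5: x = (31*58 + 51) mod 60 = 49 -> confirmed correct
step 6: x = (31*49 + 51) mod 60 = 10 -> exactly as logged
step 7: x = (31*10 + 51) mod 60 = 1 -> in agreement
step 8: x = (31*1 + 51) mod 60 = 22 -> matches
step 9: x = (31*22 + 51) mod 60 = 13 -> consistent with the transcript
step 10: x = (31*13 + 51) mod 60 = 34 -> agrees with the transcript
step 11: x = (31*34 + 51) mod 60 = 25 -> the recorded entry deviates here
The audit stops at step 11: the recorded entry is wrong and should be x = 25.

step 11, x = 25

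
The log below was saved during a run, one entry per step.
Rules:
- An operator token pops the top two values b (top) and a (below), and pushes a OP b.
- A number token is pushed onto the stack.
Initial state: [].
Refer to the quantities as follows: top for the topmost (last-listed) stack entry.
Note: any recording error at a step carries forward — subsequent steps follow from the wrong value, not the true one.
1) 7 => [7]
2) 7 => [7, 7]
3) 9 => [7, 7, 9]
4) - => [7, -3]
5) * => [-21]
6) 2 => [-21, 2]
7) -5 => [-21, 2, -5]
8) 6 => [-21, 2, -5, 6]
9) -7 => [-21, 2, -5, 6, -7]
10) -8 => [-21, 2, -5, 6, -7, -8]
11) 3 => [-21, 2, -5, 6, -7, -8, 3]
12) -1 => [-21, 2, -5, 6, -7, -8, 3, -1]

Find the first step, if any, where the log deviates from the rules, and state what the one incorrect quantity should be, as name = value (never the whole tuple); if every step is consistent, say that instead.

Step 1: push 7: top = 7 — same as recorded.
Step 2: push 7: top = 7 — checks out.
Step 3: push 9: top = 9 — exactly as logged.
Step 4: 7 - 9 = -2 — the entry is off here.
The audit stops at step 4: the recorded entry is wrong and should be top = -2.

step 4, top = -2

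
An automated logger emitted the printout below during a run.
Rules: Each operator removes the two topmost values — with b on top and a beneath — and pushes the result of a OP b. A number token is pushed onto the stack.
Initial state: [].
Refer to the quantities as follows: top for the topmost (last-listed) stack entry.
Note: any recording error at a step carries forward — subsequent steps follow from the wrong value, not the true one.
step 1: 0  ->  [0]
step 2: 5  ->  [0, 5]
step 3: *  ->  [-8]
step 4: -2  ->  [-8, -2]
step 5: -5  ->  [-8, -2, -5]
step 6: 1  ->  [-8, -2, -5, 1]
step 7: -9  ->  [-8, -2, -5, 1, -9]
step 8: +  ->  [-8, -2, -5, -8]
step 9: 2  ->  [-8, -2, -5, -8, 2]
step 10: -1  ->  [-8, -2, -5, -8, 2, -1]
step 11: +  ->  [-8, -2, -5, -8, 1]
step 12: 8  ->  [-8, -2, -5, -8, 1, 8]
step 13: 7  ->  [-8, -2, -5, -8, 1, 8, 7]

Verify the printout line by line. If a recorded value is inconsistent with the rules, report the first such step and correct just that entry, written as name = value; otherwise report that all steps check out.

step 3, top = 0

1. push 0: top = 0 (in agreement)
2. push 5: top = 5 (exactly as logged)
3. 0 * 5 = 0 (not what was recorded)
First incorrect step: 3; the correct value is top = 0.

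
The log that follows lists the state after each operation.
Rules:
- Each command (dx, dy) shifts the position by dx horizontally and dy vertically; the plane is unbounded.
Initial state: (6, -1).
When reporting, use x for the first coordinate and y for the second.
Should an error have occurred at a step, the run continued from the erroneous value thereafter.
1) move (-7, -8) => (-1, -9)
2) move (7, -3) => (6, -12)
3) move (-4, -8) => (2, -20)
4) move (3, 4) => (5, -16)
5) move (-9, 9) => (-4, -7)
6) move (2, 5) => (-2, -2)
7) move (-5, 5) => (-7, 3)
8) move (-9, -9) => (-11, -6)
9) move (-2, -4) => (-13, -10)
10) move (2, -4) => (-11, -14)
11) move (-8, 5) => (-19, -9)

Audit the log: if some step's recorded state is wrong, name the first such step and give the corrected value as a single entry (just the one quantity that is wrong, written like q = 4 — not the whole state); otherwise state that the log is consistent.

Step 1: x = 6 + (-7) = -1, y = -1 + (-8) = -9 — matches.
Step 2: x = -1 + (7) = 6, y = -9 + (-3) = -12 — verified.
Step 3: x = 6 + (-4) = 2, y = -12 + (-8) = -20 — verified.
Step 4: x = 2 + (3) = 5, y = -20 + (4) = -16 — checks out.
Step 5: x = 5 + (-9) = -4, y = -16 + (9) = -7 — verified.
Step 6: x = -4 + (2) = -2, y = -7 + (5) = -2 — no discrepancy.
Step 7: x = -2 + (-5) = -7, y = -2 + (5) = 3 — same as recorded.
Step 8: x = -7 + (-9) = -16, y = 3 + (-9) = -6 — first mismatch against the log.
The earliest wrong entry is at step 8: it should read x = -16.

step 8, x = -16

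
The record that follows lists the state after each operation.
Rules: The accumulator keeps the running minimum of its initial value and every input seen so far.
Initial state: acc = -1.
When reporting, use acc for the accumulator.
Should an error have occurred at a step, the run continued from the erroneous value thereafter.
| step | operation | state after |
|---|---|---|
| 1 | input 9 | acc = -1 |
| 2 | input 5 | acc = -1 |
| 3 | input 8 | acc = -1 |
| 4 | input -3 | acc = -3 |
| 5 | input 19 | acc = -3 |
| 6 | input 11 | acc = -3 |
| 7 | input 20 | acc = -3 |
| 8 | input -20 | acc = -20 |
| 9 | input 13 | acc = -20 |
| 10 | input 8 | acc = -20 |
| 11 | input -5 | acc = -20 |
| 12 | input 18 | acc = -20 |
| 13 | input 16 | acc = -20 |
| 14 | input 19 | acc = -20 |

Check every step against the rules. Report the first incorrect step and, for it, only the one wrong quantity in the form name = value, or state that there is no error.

no error

Step 1: acc = min(-1, 9) = -1 — no discrepancy.
Step 2: acc = min(-1, 5) = -1 — verified.
Step 3: acc = min(-1, 8) = -1 — exactly as logged.
Step 4: acc = min(-1, -3) = -3 — no discrepancy.
Step 5: acc = min(-3, 19) = -3 — verified.
Step 6: acc = min(-3, 11) = -3 — exactly as logged.
Step 7: acc = min(-3, 20) = -3 — same as recorded.
Step 8: acc = min(-3, -20) = -20 — consistent with the record.
Step 9: acc = min(-20, 13) = -20 — exactly as logged.
Step 10: acc = min(-20, 8) = -20 — agrees with the record.
Step 11: acc = min(-20, -5) = -20 — exactly as logged.
Step 12: acc = min(-20, 18) = -20 — checks out.
Step 13: acc = min(-20, 16) = -20 — no discrepancy.
Step 14: acc = min(-20, 19) = -20 — no discrepancy.
Nothing is out of place; the run is error-free.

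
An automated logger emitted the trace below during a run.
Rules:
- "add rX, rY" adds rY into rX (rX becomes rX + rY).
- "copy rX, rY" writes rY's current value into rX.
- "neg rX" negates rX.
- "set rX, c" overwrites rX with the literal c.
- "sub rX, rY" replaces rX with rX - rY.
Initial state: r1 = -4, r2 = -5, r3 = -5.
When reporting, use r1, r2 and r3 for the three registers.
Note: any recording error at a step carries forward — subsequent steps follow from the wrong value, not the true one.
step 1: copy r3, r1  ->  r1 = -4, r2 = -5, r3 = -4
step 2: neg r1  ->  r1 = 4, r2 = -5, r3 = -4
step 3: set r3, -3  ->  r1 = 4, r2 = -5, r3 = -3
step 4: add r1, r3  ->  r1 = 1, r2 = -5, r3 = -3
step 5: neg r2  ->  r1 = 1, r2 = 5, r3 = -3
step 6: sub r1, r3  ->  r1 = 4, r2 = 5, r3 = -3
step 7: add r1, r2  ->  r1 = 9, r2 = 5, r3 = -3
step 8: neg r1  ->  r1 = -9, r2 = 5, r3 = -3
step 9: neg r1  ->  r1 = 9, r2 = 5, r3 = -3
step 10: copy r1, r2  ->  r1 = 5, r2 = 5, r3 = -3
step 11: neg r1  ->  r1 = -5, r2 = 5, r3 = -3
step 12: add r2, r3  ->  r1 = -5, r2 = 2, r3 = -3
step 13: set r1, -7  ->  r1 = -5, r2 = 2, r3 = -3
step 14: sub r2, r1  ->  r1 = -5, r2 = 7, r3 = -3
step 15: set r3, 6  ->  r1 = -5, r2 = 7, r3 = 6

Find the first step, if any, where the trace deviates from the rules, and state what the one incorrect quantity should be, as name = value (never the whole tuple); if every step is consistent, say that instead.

Step 1: r3 = -4 — matches.
Step 2: r1 = -(-4) = 4 — agrees with the trace.
Step 3: r3 = -3 — in agreement.
Step 4: r1 = 4 + -3 = 1 — matches.
Step 5: r2 = -(-5) = 5 — verified.
Step 6: r1 = 1 - -3 = 4 — agrees with the trace.
Step 7: r1 = 4 + 5 = 9 — agrees with the trace.
Step 8: r1 = -(9) = -9 — checks out.
Step 9: r1 = -(-9) = 9 — confirmed correct.
Step 10: r1 = 5 — verified.
Step 11: r1 = -(5) = -5 — verified.
Step 12: r2 = 5 + -3 = 2 — matches.
Step 13: r1 = -7 — this is not what the trace shows.
The earliest wrong entry is at step 13: it should read r1 = -7.

step 13, r1 = -7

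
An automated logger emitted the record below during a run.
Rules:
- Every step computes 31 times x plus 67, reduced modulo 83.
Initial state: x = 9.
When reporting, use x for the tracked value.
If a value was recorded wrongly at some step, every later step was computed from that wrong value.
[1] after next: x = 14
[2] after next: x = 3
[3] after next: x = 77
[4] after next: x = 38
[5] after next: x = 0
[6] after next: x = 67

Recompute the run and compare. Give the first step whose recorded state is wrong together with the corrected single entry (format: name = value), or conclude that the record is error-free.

step 4, x = 47

1. x = (31*9 + 67) mod 83 = 14 (checks out)
2. x = (31*14 + 67) mod 83 = 3 (same as recorded)
3. x = (31*3 + 67) mod 83 = 77 (consistent with the record)
4. x = (31*77 + 67) mod 83 = 47 (a discrepancy with the record)
The audit stops at step 4: the recorded entry is wrong and should be x = 47.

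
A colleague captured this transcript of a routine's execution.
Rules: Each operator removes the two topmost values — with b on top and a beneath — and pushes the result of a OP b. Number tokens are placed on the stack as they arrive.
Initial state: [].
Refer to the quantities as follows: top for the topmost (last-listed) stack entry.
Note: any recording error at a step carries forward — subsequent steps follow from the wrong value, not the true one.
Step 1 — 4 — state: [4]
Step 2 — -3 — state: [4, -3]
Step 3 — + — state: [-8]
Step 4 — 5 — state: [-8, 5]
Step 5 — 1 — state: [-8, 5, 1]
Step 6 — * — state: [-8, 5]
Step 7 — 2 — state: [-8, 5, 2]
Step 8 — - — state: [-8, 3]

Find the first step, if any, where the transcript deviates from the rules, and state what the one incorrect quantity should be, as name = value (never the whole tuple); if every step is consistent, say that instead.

1. push 4: top = 4 (in agreement)
2. push -3: top = -3 (no discrepancy)
3. 4 + -3 = 1 (first mismatch against the transcript)
First incorrect step: 3; the correct value is top = 1.

step 3, top = 1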